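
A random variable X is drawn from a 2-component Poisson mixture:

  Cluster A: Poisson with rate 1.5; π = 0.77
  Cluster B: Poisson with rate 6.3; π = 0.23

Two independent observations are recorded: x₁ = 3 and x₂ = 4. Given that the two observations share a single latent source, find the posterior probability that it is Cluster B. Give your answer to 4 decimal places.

0.3181

The responsibility of component k is π_k f_k(x) divided by Σ_j π_j f_j(x).
Since both observations come from the same component, the likelihood for component k is f_k(x₁)·f_k(x₂).
  L_A = [e^(−1.5)·1.5^3/3! = 0.125511] × [0.0470665] = 0.00590735
  L_B = [e^(−6.3)·6.3^3/3! = 0.0765271] × [0.12053] = 0.00922382
Multiply by the mixture weights:
  π_A·L_A = 0.77 × 0.00590735 = 0.00454866
  π_B·L_B = 0.23 × 0.00922382 = 0.00212148
Marginal: 0.00454866 + 0.00212148 = 0.00667014
P(Cluster B | x) = 0.00212148 / 0.00667014 ≈ 0.3181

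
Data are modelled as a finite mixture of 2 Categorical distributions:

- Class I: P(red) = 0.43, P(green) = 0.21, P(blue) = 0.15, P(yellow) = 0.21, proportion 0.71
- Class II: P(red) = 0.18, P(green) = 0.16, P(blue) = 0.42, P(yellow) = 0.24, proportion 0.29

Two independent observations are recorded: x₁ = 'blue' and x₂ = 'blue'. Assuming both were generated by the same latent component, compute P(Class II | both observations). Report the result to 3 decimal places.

0.762

The responsibility of component k is P(Z=k) f_k(x) divided by Σ_j P(Z=j) f_j(x).
Since both observations come from the same component, the likelihood for component k is f_k(x₁)·f_k(x₂).
  f_I = [P(blue | comp) = 0.15] × [0.15] = 0.0225
  f_II = [P(blue | comp) = 0.42] × [0.42] = 0.1764
Unnormalised posteriors:
  P(Z=I)·f_I = 0.71 × 0.0225 = 0.015975
  P(Z=II)·f_II = 0.29 × 0.1764 = 0.051156
Denominator: 0.015975 + 0.051156 = 0.067131
Responsibility of Class II: 0.051156 / 0.067131 ≈ 0.762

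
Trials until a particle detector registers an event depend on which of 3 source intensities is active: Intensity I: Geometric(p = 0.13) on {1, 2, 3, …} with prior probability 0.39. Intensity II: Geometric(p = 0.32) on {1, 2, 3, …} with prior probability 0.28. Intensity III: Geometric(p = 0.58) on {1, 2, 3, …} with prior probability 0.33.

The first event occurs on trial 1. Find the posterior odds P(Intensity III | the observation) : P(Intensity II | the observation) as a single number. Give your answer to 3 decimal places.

Since P(k|x) ∝ w_k f_k(x), the posterior odds are w_i f_i(x) / (w_j f_j(x)).
Evaluate each component's likelihood at the observed value:
  p_I = 0.13·(1−0.13)^0 = 0.13·1 = 0.13
  p_II = 0.32·(1−0.32)^0 = 0.32·1 = 0.32
  p_III = 0.58·(1−0.58)^0 = 0.58·1 = 0.58
Posterior odds = (w_III·p_III) / (w_II·p_II) = (0.33·0.58) / (0.28·0.32) = 0.1914 / 0.0896 ≈ 2.136

2.136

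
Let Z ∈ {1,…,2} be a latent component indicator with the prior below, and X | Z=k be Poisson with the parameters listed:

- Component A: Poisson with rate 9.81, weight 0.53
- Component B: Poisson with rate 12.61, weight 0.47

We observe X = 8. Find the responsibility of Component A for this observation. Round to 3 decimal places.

0.713

By Bayes' theorem, P(k | x) = π_k f_k(x) / Σ_j π_j f_j(x).
Poisson probabilities:
  p_A = 0.116789
  p_B = 0.0529355
Weight by the priors:
  π_A·p_A = 0.53 × 0.116789 = 0.0618983
  π_B·p_B = 0.47 × 0.0529355 = 0.0248797
Denominator: 0.0618983 + 0.0248797 = 0.0867779
Responsibility of Component A: 0.0618983 / 0.0867779 ≈ 0.713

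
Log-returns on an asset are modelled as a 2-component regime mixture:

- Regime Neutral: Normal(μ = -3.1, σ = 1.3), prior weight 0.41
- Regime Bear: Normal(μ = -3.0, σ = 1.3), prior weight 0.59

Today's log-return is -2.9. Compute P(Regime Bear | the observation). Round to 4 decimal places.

P(component k | x) = π_k·f_k(x) / marginal(x), where marginal(x) = Σ_j π_j·f_j(x).
Component likelihoods at x = -2.9:
  p_Neutral = 0.303268
  p_Bear = 0.305972
Weight by the priors:
  π_Neutral·p_Neutral = 0.41 × 0.303268 = 0.12434
  π_Bear·p_Bear = 0.59 × 0.305972 = 0.180524
Denominator: 0.12434 + 0.180524 = 0.304864
Responsibility of Regime Bear: 0.180524 / 0.304864 ≈ 0.5921

0.5921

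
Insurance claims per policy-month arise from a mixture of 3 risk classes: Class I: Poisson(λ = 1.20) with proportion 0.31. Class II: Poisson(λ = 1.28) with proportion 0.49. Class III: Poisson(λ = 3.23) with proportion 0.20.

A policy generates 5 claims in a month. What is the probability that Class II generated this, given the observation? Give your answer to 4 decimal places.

0.1344

P(component k | x) = π_k·f_k(x) / marginal(x), where marginal(x) = Σ_j π_j·f_j(x).
Evaluate each component's likelihood at the observed value:
  L_I = e^(−1.20)·1.20^5/5! = 0.00624556
  L_II = e^(−1.28)·1.28^5/5! = 0.00796107
  L_III = e^(−3.23)·3.23^5/5! = 0.115894
Prior × likelihood for each component:
  π_I·L_I = 0.31 × 0.00624556 = 0.00193612
  π_II·L_II = 0.49 × 0.00796107 = 0.00390093
  π_III·L_III = 0.20 × 0.115894 = 0.0231788
Normaliser: 0.00193612 + 0.00390093 + 0.0231788 = 0.0290158
P(Class II | data) = 0.00390093 / 0.0290158 ≈ 0.1344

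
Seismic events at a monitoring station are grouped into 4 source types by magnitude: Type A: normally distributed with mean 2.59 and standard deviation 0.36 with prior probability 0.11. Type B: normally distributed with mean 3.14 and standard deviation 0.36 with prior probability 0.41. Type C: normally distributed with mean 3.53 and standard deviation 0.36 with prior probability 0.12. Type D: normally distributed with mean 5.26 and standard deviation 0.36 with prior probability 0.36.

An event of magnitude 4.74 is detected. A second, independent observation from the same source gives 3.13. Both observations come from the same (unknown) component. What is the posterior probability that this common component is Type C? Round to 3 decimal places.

P(component k | x) = π_k·f_k(x) / marginal(x), where marginal(x) = Σ_j π_j·f_j(x).
Since both observations come from the same component, the likelihood for component k is f_k(x₁)·f_k(x₂).
  p_A = [(1/(0.36·√(2π)))·exp(−(4.74−2.59)²/(2·0.36²)) = 1.108173·exp(-17.83372) = 1.99307e-08] × [0.359771] = 7.17048e-09
  p_B = [(1/(0.36·√(2π)))·exp(−(4.74−3.14)²/(2·0.36²)) = 1.108173·exp(-9.87654) = 5.69219e-05] × [1.10775] = 6.3055e-05
  p_C = [(1/(0.36·√(2π)))·exp(−(4.74−3.53)²/(2·0.36²)) = 1.108173·exp(-5.64853) = 0.00390374] × [0.597757] = 0.00233348
  p_D = [(1/(0.36·√(2π)))·exp(−(4.74−5.26)²/(2·0.36²)) = 1.108173·exp(-1.04321) = 0.390434] × [2.77298e-08] = 1.08266e-08
Unnormalised posteriors:
  π_A·p_A = 0.11 × 7.17048e-09 = 7.88752e-10
  π_B·p_B = 0.41 × 6.3055e-05 = 2.58525e-05
  π_C·p_C = 0.12 × 0.00233348 = 0.000280018
  π_D·p_D = 0.36 × 1.08266e-08 = 3.89759e-09
Marginal: 7.88752e-10 + 2.58525e-05 + 0.000280018 + 3.89759e-09 = 0.000305875
P(Type C | x₁,x₂) ≈ 0.915

0.915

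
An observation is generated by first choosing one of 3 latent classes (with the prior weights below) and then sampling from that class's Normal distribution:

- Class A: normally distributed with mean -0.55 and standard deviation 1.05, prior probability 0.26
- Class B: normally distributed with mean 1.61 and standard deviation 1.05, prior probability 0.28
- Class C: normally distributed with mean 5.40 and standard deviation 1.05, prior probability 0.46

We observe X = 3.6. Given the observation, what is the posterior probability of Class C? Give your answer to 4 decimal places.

0.6944

Apply Bayes' rule: the posterior for each component is proportional to its prior times its likelihood at x.
Component likelihoods at x = 3.6:
  f_A = (1/(1.05·√(2π)))·exp(−(3.6−-0.55)²/(2·1.05²)) = 0.379945·exp(-7.81066) = 0.000154026
  f_B = (1/(1.05·√(2π)))·exp(−(3.6−1.61)²/(2·1.05²)) = 0.379945·exp(-1.79596) = 0.0630585
  f_C = (1/(1.05·√(2π)))·exp(−(3.6−5.40)²/(2·1.05²)) = 0.379945·exp(-1.46939) = 0.0874125
Prior × likelihood for each component:
  w_A·f_A = 0.26 × 0.000154026 = 4.00469e-05
  w_B·f_B = 0.28 × 0.0630585 = 0.0176564
  w_C·f_C = 0.46 × 0.0874125 = 0.0402098
Marginal: 4.00469e-05 + 0.0176564 + 0.0402098 = 0.0579062
So the posterior for Class C is 0.0402098 / 0.0579062 ≈ 0.6944.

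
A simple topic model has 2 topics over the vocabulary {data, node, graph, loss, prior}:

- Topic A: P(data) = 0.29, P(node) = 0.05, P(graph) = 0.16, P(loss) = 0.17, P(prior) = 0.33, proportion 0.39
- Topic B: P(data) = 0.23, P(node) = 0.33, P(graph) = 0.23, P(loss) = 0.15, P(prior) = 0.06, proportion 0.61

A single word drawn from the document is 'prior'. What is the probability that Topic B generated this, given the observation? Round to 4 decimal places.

0.2214

Apply Bayes' rule: the posterior for each component is proportional to its prior times its likelihood at x.
Component likelihoods at x = 'prior':
  p_A = P(prior | comp) = 0.33
  p_B = P(prior | comp) = 0.06
Unnormalised posteriors:
  π_A·p_A = 0.39 × 0.33 = 0.1287
  π_B·p_B = 0.61 × 0.06 = 0.0366
Normaliser: 0.1287 + 0.0366 = 0.1653
P(Topic B | x) = 0.0366 / 0.1653 ≈ 0.2214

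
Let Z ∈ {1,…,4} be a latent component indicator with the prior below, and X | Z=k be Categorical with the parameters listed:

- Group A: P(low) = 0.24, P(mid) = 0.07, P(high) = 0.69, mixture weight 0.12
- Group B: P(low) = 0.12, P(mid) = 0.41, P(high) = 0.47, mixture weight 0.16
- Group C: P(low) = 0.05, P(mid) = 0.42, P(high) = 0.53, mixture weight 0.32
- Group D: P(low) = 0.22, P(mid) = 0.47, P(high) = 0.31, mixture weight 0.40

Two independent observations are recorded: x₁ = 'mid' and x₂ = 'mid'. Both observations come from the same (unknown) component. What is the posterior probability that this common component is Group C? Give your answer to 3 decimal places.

0.328

By Bayes' theorem, P(k | x) = π_k f_k(x) / Σ_j π_j f_j(x).
Since both observations come from the same component, the likelihood for component k is f_k(x₁)·f_k(x₂).
  L_A = [P(mid | comp) = 0.07] × [0.07] = 0.0049
  L_B = [P(mid | comp) = 0.41] × [0.41] = 0.1681
  L_C = [P(mid | comp) = 0.42] × [0.42] = 0.1764
  L_D = [P(mid | comp) = 0.47] × [0.47] = 0.2209
Weight by the priors:
  π_A·L_A = 0.12 × 0.0049 = 0.000588
  π_B·L_B = 0.16 × 0.1681 = 0.026896
  π_C·L_C = 0.32 × 0.1764 = 0.056448
  π_D·L_D = 0.40 × 0.2209 = 0.08836
Marginal: 0.000588 + 0.026896 + 0.056448 + 0.08836 = 0.172292
P(Group C | x) ≈ 0.328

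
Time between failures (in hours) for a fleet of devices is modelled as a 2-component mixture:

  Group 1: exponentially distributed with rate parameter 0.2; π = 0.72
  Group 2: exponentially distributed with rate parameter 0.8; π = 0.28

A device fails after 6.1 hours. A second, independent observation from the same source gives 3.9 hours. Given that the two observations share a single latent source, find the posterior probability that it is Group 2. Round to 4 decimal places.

0.0152

Posterior ∝ prior × likelihood, so P(k | x) ∝ π_k f_k(x); normalise over all components.
Since both observations come from the same component, the likelihood for component k is f_k(x₁)·f_k(x₂).
  f_1 = [0.2·e^(−0.2·6.1) = 0.2·e^(−1.2200) = 0.059046] × [0.0916812] = 0.00541341
  f_2 = [0.8·e^(−0.8·6.1) = 0.8·e^(−4.8800) = 0.00607761] × [0.0353257] = 0.000214696
Unnormalised posteriors:
  π_1·f_1 = 0.72 × 0.00541341 = 0.00389766
  π_2·f_2 = 0.28 × 0.000214696 = 6.01149e-05
Denominator: 0.00389766 + 6.01149e-05 = 0.00395777
P(Group 2 | x) = 6.01149e-05 / 0.00395777 ≈ 0.0152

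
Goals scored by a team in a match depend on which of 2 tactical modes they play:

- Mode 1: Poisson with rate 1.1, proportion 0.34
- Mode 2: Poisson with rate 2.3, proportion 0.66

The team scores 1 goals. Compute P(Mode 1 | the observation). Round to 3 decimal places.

0.450

P(component k | x) = P(Z=k)·f_k(x) / marginal(x), where marginal(x) = Σ_j P(Z=j)·f_j(x).
Poisson probabilities:
  L_1 = e^(−1.1)·1.1^1/1! = 0.366158
  L_2 = e^(−2.3)·2.3^1/1! = 0.230595
Prior × likelihood for each component:
  P(Z=1)·L_1 = 0.34 × 0.366158 = 0.124494
  P(Z=2)·L_2 = 0.66 × 0.230595 = 0.152193
Evidence: 0.124494 + 0.152193 = 0.276687
So the posterior for Mode 1 is 0.124494 / 0.276687 ≈ 0.450.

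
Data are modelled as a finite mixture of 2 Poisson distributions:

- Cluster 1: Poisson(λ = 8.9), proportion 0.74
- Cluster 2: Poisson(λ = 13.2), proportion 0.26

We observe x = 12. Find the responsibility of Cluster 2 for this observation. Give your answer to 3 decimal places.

By Bayes' theorem, P(k | x) = π_k f_k(x) / Σ_j π_j f_j(x).
Component likelihoods at x = 12:
  L_1 = 0.070327
  L_2 = 0.108109
Prior × likelihood for each component:
  π_1·L_1 = 0.74 × 0.070327 = 0.052042
  π_2·L_2 = 0.26 × 0.108109 = 0.0281084
Marginal: 0.052042 + 0.0281084 = 0.0801504
Responsibility of Cluster 2: 0.0281084 / 0.0801504 ≈ 0.351

0.351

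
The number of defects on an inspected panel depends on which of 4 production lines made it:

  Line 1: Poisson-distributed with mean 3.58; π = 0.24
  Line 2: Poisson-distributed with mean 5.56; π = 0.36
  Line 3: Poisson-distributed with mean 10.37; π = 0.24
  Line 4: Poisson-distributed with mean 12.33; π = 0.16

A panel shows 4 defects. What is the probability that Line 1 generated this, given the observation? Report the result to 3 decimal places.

0.435

The responsibility of component k is w_k f_k(x) divided by Σ_j w_j f_j(x).
Poisson probabilities:
  f_1 = e^(−3.58)·3.58^4/4! = 0.190786
  f_2 = e^(−5.56)·5.56^4/4! = 0.153254
  f_3 = e^(−10.37)·10.37^4/4! = 0.0151102
  f_4 = e^(−12.33)·12.33^4/4! = 0.00425393
Weight by the priors:
  w_1·f_1 = 0.24 × 0.190786 = 0.0457887
  w_2·f_2 = 0.36 × 0.153254 = 0.0551713
  w_3·f_3 = 0.24 × 0.0151102 = 0.00362645
  w_4·f_4 = 0.16 × 0.00425393 = 0.000680628
Normaliser: 0.0457887 + 0.0551713 + 0.00362645 + 0.000680628 = 0.105267
P(Line 1 | the observation) = 0.0457887 / 0.105267 ≈ 0.435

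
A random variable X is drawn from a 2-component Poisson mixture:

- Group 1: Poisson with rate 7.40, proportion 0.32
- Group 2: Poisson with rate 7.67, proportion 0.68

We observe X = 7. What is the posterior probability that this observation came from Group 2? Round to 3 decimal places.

0.676

The responsibility of component k is π_k f_k(x) divided by Σ_j π_j f_j(x).
Component likelihoods at x = 7:
  f_1 = 0.147371
  f_2 = 0.144577
Prior × likelihood for each component:
  π_1·f_1 = 0.32 × 0.147371 = 0.0471588
  π_2·f_2 = 0.68 × 0.144577 = 0.0983122
Evidence: 0.0471588 + 0.0983122 = 0.145471
P(Group 2 | data) = 0.0983122 / 0.145471 ≈ 0.676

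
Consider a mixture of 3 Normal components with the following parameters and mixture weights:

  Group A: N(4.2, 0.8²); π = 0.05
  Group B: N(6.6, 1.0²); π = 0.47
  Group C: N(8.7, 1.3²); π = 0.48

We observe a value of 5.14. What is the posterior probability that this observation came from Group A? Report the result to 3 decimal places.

Apply Bayes' rule: the posterior for each component is proportional to its prior times its likelihood at x.
Component likelihoods at x = 5.14:
  p_A = 0.250047
  p_B = 0.137417
  p_C = 0.00722008
Multiply by the mixture weights:
  π_A·p_A = 0.05 × 0.250047 = 0.0125023
  π_B·p_B = 0.47 × 0.137417 = 0.0645858
  π_C·p_C = 0.48 × 0.00722008 = 0.00346564
Evidence: 0.0125023 + 0.0645858 + 0.00346564 = 0.0805538
P(Group A | 5.14) ≈ 0.155

0.155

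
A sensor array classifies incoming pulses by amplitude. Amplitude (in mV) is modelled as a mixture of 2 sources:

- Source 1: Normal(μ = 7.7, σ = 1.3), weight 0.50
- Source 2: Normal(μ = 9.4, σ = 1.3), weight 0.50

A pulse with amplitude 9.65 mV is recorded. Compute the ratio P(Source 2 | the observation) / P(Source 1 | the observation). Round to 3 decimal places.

3.024

Since P(k|x) ∝ π_k f_k(x), the posterior odds are π_i f_i(x) / (π_j f_j(x)).
Evaluate each component's likelihood at the observed value:
  L_1 = 0.0996289
  L_2 = 0.301256
Odds = (0.50/0.50) × (0.301256/0.0996289) = 1 × 3.02378 ≈ 3.024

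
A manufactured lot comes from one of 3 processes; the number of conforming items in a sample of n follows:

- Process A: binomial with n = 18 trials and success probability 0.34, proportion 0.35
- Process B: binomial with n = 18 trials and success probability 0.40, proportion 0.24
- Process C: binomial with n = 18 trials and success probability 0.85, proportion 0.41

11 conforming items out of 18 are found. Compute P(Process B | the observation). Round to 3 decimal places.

Posterior ∝ prior × likelihood, so P(k | x) ∝ π_k f_k(x); normalise over all components.
Component likelihoods at x = 11 conforming items out of 18:
  f_A = C(18,11)·0.34^11·0.66^7 = 31824·7.01888e-06·0.0545516 = 0.0121851
  f_B = C(18,11)·0.40^11·0.60^7 = 31824·4.1943e-05·0.0279936 = 0.0373657
  f_C = C(18,11)·0.85^11·0.15^7 = 31824·0.167343·1.70859e-06 = 0.00909917
Prior × likelihood for each component:
  π_A·f_A = 0.35 × 0.0121851 = 0.0042648
  π_B·f_B = 0.24 × 0.0373657 = 0.00896777
  π_C·f_C = 0.41 × 0.00909917 = 0.00373066
Normaliser: 0.0042648 + 0.00896777 + 0.00373066 = 0.0169632
P(Process B | x) ≈ 0.529

0.529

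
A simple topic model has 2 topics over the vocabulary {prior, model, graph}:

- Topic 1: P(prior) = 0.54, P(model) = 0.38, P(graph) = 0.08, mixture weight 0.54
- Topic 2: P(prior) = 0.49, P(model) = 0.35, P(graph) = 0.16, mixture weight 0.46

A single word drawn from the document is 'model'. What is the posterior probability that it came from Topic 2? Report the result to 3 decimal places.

0.440

By Bayes' theorem, P(k | x) = π_k f_k(x) / Σ_j π_j f_j(x).
Component likelihoods at x = 'model':
  p_1 = 0.38
  p_2 = 0.35
Unnormalised posteriors:
  π_1·p_1 = 0.54 × 0.38 = 0.2052
  π_2·p_2 = 0.46 × 0.35 = 0.161
Sum: 0.2052 + 0.161 = 0.3662
Responsibility of Topic 2: 0.161 / 0.3662 ≈ 0.440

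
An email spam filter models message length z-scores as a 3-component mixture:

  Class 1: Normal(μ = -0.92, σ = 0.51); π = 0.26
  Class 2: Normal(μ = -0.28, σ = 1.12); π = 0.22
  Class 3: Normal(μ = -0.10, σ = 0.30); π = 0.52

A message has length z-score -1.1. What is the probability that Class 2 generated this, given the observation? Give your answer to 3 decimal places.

Apply Bayes' rule: the posterior for each component is proportional to its prior times its likelihood at x.
Normal densities:
  L_1 = (1/(0.51·√(2π)))·exp(−(-1.1−-0.92)²/(2·0.51²)) = 0.782240·exp(-0.06228) = 0.735005
  L_2 = (1/(1.12·√(2π)))·exp(−(-1.1−-0.28)²/(2·1.12²)) = 0.356198·exp(-0.26802) = 0.272454
  L_3 = (1/(0.30·√(2π)))·exp(−(-1.1−-0.10)²/(2·0.30²)) = 1.329808·exp(-5.55556) = 0.00514093
Unnormalised posteriors:
  w_1·L_1 = 0.26 × 0.735005 = 0.191101
  w_2·L_2 = 0.22 × 0.272454 = 0.05994
  w_3·L_3 = 0.52 × 0.00514093 = 0.00267328
Marginal: 0.191101 + 0.05994 + 0.00267328 = 0.253715
Responsibility of Class 2: 0.05994 / 0.253715 ≈ 0.236

0.236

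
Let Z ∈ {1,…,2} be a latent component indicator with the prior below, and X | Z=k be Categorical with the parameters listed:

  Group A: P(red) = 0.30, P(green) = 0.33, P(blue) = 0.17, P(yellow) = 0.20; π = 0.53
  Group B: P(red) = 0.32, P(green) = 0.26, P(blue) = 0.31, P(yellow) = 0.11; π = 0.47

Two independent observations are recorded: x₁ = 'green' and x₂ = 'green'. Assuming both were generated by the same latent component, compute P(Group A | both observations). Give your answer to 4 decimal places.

Apply Bayes' rule: the posterior for each component is proportional to its prior times its likelihood at x.
Since both observations come from the same component, the likelihood for component k is f_k(x₁)·f_k(x₂).
  L_A = [0.33] × [0.33] = 0.1089
  L_B = [0.26] × [0.26] = 0.0676
Prior × likelihood for each component:
  π_A·L_A = 0.53 × 0.1089 = 0.057717
  π_B·L_B = 0.47 × 0.0676 = 0.031772
Normaliser: 0.057717 + 0.031772 = 0.089489
So the posterior for Group A is 0.057717 / 0.089489 ≈ 0.6450.

0.6450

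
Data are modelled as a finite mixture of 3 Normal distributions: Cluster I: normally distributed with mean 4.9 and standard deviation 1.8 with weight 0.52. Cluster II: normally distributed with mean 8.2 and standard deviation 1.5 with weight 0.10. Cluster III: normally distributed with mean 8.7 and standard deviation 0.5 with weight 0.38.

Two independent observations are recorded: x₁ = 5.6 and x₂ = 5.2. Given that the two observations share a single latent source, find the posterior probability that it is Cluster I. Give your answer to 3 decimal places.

P(component k | x) = P(Z=k)·f_k(x) / marginal(x), where marginal(x) = Σ_j P(Z=j)·f_j(x).
Since both observations come from the same component, the likelihood for component k is f_k(x₁)·f_k(x₂).
  p_I = [(1/(1.8·√(2π)))·exp(−(5.6−4.9)²/(2·1.8²)) = 0.221635·exp(-0.07562) = 0.205493] × [0.218578] = 0.0449162
  p_II = [(1/(1.5·√(2π)))·exp(−(5.6−8.2)²/(2·1.5²)) = 0.265962·exp(-1.50222) = 0.0592123] × [0.035994] = 0.00213129
  p_III = [(1/(0.5·√(2π)))·exp(−(5.6−8.7)²/(2·0.5²)) = 0.797885·exp(-19.22000) = 3.58757e-09] × [1.82694e-11] = 6.55429e-20
Multiply by the mixture weights:
  P(Z=I)·p_I = 0.52 × 0.0449162 = 0.0233564
  P(Z=II)·p_II = 0.10 × 0.00213129 = 0.000213129
  P(Z=III)·p_III = 0.38 × 6.55429e-20 = 2.49063e-20
Denominator: 0.0233564 + 0.000213129 + 2.49063e-20 = 0.0235696
Responsibility of Cluster I: 0.0233564 / 0.0235696 ≈ 0.991

0.991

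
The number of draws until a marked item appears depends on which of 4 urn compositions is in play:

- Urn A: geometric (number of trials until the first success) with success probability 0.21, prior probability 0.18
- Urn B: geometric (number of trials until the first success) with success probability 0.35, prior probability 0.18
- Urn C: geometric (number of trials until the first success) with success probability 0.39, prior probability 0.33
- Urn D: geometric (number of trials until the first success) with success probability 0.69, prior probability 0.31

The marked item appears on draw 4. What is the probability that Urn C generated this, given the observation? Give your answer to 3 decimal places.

Apply Bayes' rule: the posterior for each component is proportional to its prior times its likelihood at x.
Evaluate each component's likelihood at the observed value:
  p_A = 0.21·(1−0.21)^3 = 0.21·0.493039 = 0.103538
  p_B = 0.35·(1−0.35)^3 = 0.35·0.274625 = 0.0961188
  p_C = 0.39·(1−0.39)^3 = 0.39·0.226981 = 0.0885226
  p_D = 0.69·(1−0.69)^3 = 0.69·0.029791 = 0.0205558
Prior × likelihood for each component:
  π_A·p_A = 0.18 × 0.103538 = 0.0186369
  π_B·p_B = 0.18 × 0.0961188 = 0.0173014
  π_C·p_C = 0.33 × 0.0885226 = 0.0292125
  π_D·p_D = 0.31 × 0.0205558 = 0.00637229
Normaliser: 0.0186369 + 0.0173014 + 0.0292125 + 0.00637229 = 0.071523
So the posterior for Urn C is 0.0292125 / 0.071523 ≈ 0.408.

0.408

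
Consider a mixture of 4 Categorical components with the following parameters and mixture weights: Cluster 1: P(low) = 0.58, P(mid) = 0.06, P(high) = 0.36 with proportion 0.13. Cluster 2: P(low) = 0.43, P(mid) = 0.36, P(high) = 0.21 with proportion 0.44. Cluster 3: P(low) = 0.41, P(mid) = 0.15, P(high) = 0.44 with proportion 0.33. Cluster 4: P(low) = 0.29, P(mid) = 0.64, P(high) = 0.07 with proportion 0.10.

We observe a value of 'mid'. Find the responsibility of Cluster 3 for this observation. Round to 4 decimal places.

P(component k | x) = π_k·f_k(x) / marginal(x), where marginal(x) = Σ_j π_j·f_j(x).
Categorical probabilities:
  f_1 = P(mid | comp) = 0.06
  f_2 = P(mid | comp) = 0.36
  f_3 = P(mid | comp) = 0.15
  f_4 = P(mid | comp) = 0.64
Multiply by the mixture weights:
  π_1·f_1 = 0.13 × 0.06 = 0.0078
  π_2·f_2 = 0.44 × 0.36 = 0.1584
  π_3·f_3 = 0.33 × 0.15 = 0.0495
  π_4·f_4 = 0.10 × 0.64 = 0.064
Normaliser: 0.0078 + 0.1584 + 0.0495 + 0.064 = 0.2797
So the posterior for Cluster 3 is 0.0495 / 0.2797 ≈ 0.1770.

0.1770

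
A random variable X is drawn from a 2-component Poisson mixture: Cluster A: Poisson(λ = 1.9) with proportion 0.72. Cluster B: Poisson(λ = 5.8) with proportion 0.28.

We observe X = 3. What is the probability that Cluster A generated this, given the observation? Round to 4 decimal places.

0.8170

Apply Bayes' rule: the posterior for each component is proportional to its prior times its likelihood at x.
Component likelihoods at x = 3:
  L_A = e^(−1.9)·1.9^3/3! = 0.170982
  L_B = e^(−5.8)·5.8^3/3! = 0.098452
Weight by the priors:
  π_A·L_A = 0.72 × 0.170982 = 0.123107
  π_B·L_B = 0.28 × 0.098452 = 0.0275666
Denominator: 0.123107 + 0.0275666 = 0.150674
Responsibility of Cluster A: 0.123107 / 0.150674 ≈ 0.8170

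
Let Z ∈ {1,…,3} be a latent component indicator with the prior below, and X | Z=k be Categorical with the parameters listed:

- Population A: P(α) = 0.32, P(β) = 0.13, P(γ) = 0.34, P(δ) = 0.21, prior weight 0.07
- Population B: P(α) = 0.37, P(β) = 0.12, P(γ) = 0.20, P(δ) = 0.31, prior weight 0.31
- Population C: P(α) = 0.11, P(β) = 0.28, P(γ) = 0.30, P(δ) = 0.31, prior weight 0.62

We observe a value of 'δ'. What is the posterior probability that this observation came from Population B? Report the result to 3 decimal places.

The responsibility of component k is π_k f_k(x) divided by Σ_j π_j f_j(x).
Component likelihoods at x = 'δ':
  f_A = 0.21
  f_B = 0.31
  f_C = 0.31
Unnormalised posteriors:
  π_A·f_A = 0.07 × 0.21 = 0.0147
  π_B·f_B = 0.31 × 0.31 = 0.0961
  π_C·f_C = 0.62 × 0.31 = 0.1922
Sum: 0.0147 + 0.0961 + 0.1922 = 0.303
P(Population B | the observation) ≈ 0.317

0.317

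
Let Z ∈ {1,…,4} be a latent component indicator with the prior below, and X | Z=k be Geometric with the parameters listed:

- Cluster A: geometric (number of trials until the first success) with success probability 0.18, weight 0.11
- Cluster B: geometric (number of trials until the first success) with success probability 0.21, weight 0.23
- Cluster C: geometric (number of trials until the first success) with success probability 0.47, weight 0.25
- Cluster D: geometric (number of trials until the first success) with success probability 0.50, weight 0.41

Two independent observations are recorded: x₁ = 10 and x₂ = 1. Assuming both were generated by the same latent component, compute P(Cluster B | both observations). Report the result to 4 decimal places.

The responsibility of component k is π_k f_k(x) divided by Σ_j π_j f_j(x).
Since both observations come from the same component, the likelihood for component k is f_k(x₁)·f_k(x₂).
  p_A = [0.0301715] × [0.18] = 0.00543087
  p_B = [0.0251688] × [0.21] = 0.00528546
  p_C = [0.00155089] × [0.47] = 0.000728918
  p_D = [0.000976562] × [0.5] = 0.000488281
Prior × likelihood for each component:
  π_A·p_A = 0.11 × 0.00543087 = 0.000597396
  π_B·p_B = 0.23 × 0.00528546 = 0.00121565
  π_C·p_C = 0.25 × 0.000728918 = 0.000182229
  π_D·p_D = 0.41 × 0.000488281 = 0.000200195
Marginal: 0.000597396 + 0.00121565 + 0.000182229 + 0.000200195 = 0.00219548
Responsibility of Cluster B: 0.00121565 / 0.00219548 ≈ 0.5537

0.5537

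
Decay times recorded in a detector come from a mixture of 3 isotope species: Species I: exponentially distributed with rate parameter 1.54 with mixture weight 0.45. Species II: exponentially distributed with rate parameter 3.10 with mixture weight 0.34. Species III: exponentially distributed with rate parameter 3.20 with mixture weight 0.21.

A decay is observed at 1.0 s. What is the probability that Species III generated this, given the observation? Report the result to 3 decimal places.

0.123

The responsibility of component k is π_k f_k(x) divided by Σ_j π_j f_j(x).
Component likelihoods at x = 1.0 s:
  L_I = 1.54·e^(−1.54·1.0) = 1.54·e^(−1.5400) = 0.330147
  L_II = 3.10·e^(−3.10·1.0) = 3.10·e^(−3.1000) = 0.139653
  L_III = 3.20·e^(−3.20·1.0) = 3.20·e^(−3.2000) = 0.130439
Prior × likelihood for each component:
  π_I·L_I = 0.45 × 0.330147 = 0.148566
  π_II·L_II = 0.34 × 0.139653 = 0.0474819
  π_III·L_III = 0.21 × 0.130439 = 0.0273922
Sum: 0.148566 + 0.0474819 + 0.0273922 = 0.22344
P(Species III | data) ≈ 0.123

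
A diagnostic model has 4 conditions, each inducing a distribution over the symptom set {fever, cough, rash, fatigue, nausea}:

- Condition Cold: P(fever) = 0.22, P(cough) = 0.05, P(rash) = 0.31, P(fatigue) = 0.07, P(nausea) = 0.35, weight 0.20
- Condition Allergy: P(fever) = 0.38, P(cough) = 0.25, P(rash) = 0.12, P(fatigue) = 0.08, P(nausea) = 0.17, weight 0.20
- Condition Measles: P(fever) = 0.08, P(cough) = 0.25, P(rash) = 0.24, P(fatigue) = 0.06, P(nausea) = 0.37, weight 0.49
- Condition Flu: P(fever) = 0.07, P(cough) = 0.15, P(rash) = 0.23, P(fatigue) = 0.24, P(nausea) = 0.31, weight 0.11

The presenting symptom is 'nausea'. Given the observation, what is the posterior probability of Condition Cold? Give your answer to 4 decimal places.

Posterior ∝ prior × likelihood, so P(k | x) ∝ π_k f_k(x); normalise over all components.
Categorical probabilities:
  f_Cold = 0.35
  f_Allergy = 0.17
  f_Measles = 0.37
  f_Flu = 0.31
Prior × likelihood for each component:
  π_Cold·f_Cold = 0.20 × 0.35 = 0.07
  π_Allergy·f_Allergy = 0.20 × 0.17 = 0.034
  π_Measles·f_Measles = 0.49 × 0.37 = 0.1813
  π_Flu·f_Flu = 0.11 × 0.31 = 0.0341
Marginal: 0.07 + 0.034 + 0.1813 + 0.0341 = 0.3194
P(Condition Cold | the observation) = 0.07 / 0.3194 ≈ 0.2192

0.2192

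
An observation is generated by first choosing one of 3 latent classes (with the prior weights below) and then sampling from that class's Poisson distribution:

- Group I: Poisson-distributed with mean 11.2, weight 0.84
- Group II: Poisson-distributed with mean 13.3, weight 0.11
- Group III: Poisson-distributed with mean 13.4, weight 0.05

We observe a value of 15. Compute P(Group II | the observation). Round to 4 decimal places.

0.1614

By Bayes' theorem, P(k | x) = π_k f_k(x) / Σ_j π_j f_j(x).
Evaluate each component's likelihood at the observed value:
  p_I = 0.0572364
  p_II = 0.0922908
  p_III = 0.0934386
Multiply by the mixture weights:
  π_I·p_I = 0.84 × 0.0572364 = 0.0480786
  π_II·p_II = 0.11 × 0.0922908 = 0.010152
  π_III·p_III = 0.05 × 0.0934386 = 0.00467193
Denominator: 0.0480786 + 0.010152 + 0.00467193 = 0.0629025
Responsibility of Group II: 0.010152 / 0.0629025 ≈ 0.1614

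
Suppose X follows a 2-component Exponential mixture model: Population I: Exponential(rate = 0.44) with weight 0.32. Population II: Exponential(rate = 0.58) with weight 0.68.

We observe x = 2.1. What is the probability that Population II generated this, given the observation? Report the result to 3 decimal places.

0.676

The responsibility of component k is π_k f_k(x) divided by Σ_j π_j f_j(x).
Component likelihoods at x = 2.1:
  p_I = 0.44·e^(−0.44·2.1) = 0.44·e^(−0.9240) = 0.174648
  p_II = 0.58·e^(−0.58·2.1) = 0.58·e^(−1.2180) = 0.171576
Unnormalised posteriors:
  π_I·p_I = 0.32 × 0.174648 = 0.0558875
  π_II·p_II = 0.68 × 0.171576 = 0.116672
Normaliser: 0.0558875 + 0.116672 = 0.172559
P(Population II | 2.1) ≈ 0.676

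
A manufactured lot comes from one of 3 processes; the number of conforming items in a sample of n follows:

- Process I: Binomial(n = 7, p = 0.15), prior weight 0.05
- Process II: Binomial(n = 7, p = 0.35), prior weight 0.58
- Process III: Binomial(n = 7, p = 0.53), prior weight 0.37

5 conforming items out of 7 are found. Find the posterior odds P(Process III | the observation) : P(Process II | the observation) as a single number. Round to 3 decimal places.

2.656

Posterior odds = (w_i f_i(x)) / (w_j f_j(x)); the normalising sum cancels.
Binomial probabilities:
  p_I = C(7,5)·0.15^5·0.85^2 = 21·7.59375e-05·0.7225 = 0.00115216
  p_II = C(7,5)·0.35^5·0.65^2 = 21·0.00525219·0.4225 = 0.0466
  p_III = C(7,5)·0.53^5·0.47^2 = 21·0.0418195·0.2209 = 0.193997
0.0717788 / 0.027028 ≈ 2.656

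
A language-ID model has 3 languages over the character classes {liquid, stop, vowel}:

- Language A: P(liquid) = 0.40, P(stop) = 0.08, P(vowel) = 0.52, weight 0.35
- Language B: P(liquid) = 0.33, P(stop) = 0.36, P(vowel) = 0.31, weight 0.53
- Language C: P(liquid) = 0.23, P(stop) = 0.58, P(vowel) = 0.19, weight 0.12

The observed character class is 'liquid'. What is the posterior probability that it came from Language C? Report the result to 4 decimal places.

0.0806

Posterior ∝ prior × likelihood, so P(k | x) ∝ π_k f_k(x); normalise over all components.
Component likelihoods at x = 'liquid':
  f_A = 0.4
  f_B = 0.33
  f_C = 0.23
Unnormalised posteriors:
  π_A·f_A = 0.35 × 0.4 = 0.14
  π_B·f_B = 0.53 × 0.33 = 0.1749
  π_C·f_C = 0.12 × 0.23 = 0.0276
Denominator: 0.14 + 0.1749 + 0.0276 = 0.3425
So the posterior for Language C is 0.0276 / 0.3425 ≈ 0.0806.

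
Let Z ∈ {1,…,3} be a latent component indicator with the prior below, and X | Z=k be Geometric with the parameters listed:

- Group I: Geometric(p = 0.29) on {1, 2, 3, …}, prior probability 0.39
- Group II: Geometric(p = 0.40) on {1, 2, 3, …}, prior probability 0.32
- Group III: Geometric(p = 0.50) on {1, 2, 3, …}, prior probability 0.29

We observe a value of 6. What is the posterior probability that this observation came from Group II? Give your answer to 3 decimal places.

0.285

Apply Bayes' rule: the posterior for each component is proportional to its prior times its likelihood at x.
Component likelihoods at x = 6:
  L_I = 0.29·(1−0.29)^5 = 0.29·0.180423 = 0.0523227
  L_II = 0.40·(1−0.40)^5 = 0.40·0.07776 = 0.031104
  L_III = 0.50·(1−0.50)^5 = 0.50·0.03125 = 0.015625
Weight by the priors:
  w_I·L_I = 0.39 × 0.0523227 = 0.0204058
  w_II·L_II = 0.32 × 0.031104 = 0.00995328
  w_III·L_III = 0.29 × 0.015625 = 0.00453125
Denominator: 0.0204058 + 0.00995328 + 0.00453125 = 0.0348904
Responsibility of Group II: 0.00995328 / 0.0348904 ≈ 0.285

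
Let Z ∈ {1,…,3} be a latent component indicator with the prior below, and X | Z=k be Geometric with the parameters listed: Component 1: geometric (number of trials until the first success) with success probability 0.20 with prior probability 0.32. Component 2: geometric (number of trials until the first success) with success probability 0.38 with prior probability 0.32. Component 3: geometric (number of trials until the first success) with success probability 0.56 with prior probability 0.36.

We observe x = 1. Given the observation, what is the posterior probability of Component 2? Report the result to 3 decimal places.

P(component k | x) = π_k·f_k(x) / marginal(x), where marginal(x) = Σ_j π_j·f_j(x).
Geometric probabilities:
  p_1 = 0.2
  p_2 = 0.38
  p_3 = 0.56
Multiply by the mixture weights:
  π_1·p_1 = 0.32 × 0.2 = 0.064
  π_2·p_2 = 0.32 × 0.38 = 0.1216
  π_3·p_3 = 0.36 × 0.56 = 0.2016
Evidence: 0.064 + 0.1216 + 0.2016 = 0.3872
So the posterior for Component 2 is 0.1216 / 0.3872 ≈ 0.314.

0.314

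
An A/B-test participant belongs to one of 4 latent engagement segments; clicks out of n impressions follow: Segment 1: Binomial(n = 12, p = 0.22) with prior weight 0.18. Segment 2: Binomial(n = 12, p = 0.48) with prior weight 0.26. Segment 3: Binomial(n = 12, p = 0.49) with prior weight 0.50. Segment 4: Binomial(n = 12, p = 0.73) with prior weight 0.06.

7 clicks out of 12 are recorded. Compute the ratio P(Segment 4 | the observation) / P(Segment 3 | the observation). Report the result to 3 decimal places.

0.081

Only the two components matter; the odds are (π_i f_i(x)) / (π_j f_j(x)).
Binomial probabilities:
  f_1 = 0.0057037
  f_2 = 0.176779
  f_3 = 0.185331
  f_4 = 0.125546
Odds = (0.06/0.50) × (0.125546/0.185331) = 0.12 × 0.677416 ≈ 0.081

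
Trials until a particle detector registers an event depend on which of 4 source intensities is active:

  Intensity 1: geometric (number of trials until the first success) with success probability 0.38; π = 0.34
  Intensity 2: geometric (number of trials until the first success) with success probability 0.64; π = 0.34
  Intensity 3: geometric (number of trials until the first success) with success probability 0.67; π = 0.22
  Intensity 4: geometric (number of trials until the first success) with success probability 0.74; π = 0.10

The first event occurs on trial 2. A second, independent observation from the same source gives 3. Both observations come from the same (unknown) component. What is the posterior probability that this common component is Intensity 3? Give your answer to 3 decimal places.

0.156

The responsibility of component k is π_k f_k(x) divided by Σ_j π_j f_j(x).
Since both observations come from the same component, the likelihood for component k is f_k(x₁)·f_k(x₂).
  L_1 = [0.38·(1−0.38)^1 = 0.38·0.62 = 0.2356] × [0.146072] = 0.0344146
  L_2 = [0.64·(1−0.64)^1 = 0.64·0.36 = 0.2304] × [0.082944] = 0.0191103
  L_3 = [0.67·(1−0.67)^1 = 0.67·0.33 = 0.2211] × [0.072963] = 0.0161321
  L_4 = [0.74·(1−0.74)^1 = 0.74·0.26 = 0.1924] × [0.050024] = 0.00962462
Weight by the priors:
  π_1·L_1 = 0.34 × 0.0344146 = 0.011701
  π_2·L_2 = 0.34 × 0.0191103 = 0.0064975
  π_3·L_3 = 0.22 × 0.0161321 = 0.00354907
  π_4·L_4 = 0.10 × 0.00962462 = 0.000962462
Marginal: 0.011701 + 0.0064975 + 0.00354907 + 0.000962462 = 0.02271
P(Intensity 3 | x₁, x₂) ≈ 0.156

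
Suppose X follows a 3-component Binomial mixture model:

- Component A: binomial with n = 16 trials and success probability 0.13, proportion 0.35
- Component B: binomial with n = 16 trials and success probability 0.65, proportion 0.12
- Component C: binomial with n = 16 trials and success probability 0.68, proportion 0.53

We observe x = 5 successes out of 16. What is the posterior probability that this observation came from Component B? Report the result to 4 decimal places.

The responsibility of component k is π_k f_k(x) divided by Σ_j π_j f_j(x).
Binomial probabilities:
  f_A = C(16,5)·0.13^5·0.87^11 = 4368·3.71293e-05·0.216128 = 0.0350519
  f_B = C(16,5)·0.65^5·0.35^11 = 4368·0.116029·9.65492e-06 = 0.00489326
  f_C = C(16,5)·0.68^5·0.32^11 = 4368·0.145393·3.60288e-06 = 0.00228811
Multiply by the mixture weights:
  π_A·f_A = 0.35 × 0.0350519 = 0.0122682
  π_B·f_B = 0.12 × 0.00489326 = 0.000587191
  π_C·f_C = 0.53 × 0.00228811 = 0.0012127
Evidence: 0.0122682 + 0.000587191 + 0.0012127 = 0.014068
P(Component B | the observation) = 0.000587191 / 0.014068 ≈ 0.0417

0.0417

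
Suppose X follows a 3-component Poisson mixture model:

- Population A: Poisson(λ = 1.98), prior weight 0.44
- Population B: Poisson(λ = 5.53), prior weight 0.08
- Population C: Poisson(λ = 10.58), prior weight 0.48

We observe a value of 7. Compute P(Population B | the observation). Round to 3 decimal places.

P(component k | x) = π_k·f_k(x) / marginal(x), where marginal(x) = Σ_j π_j·f_j(x).
Poisson probabilities:
  f_A = 0.00326831
  f_B = 0.124451
  f_C = 0.07484
Multiply by the mixture weights:
  π_A·f_A = 0.44 × 0.00326831 = 0.00143805
  π_B·f_B = 0.08 × 0.124451 = 0.00995605
  π_C·f_C = 0.48 × 0.07484 = 0.0359232
Sum: 0.00143805 + 0.00995605 + 0.0359232 = 0.0473173
Responsibility of Population B: 0.00995605 / 0.0473173 ≈ 0.210

0.210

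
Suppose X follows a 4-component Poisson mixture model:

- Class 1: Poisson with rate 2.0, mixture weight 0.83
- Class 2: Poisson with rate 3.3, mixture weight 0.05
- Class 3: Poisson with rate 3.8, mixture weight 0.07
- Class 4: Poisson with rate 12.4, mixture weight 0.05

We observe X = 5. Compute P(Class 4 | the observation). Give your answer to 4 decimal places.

0.0107

By Bayes' theorem, P(k | x) = π_k f_k(x) / Σ_j π_j f_j(x).
Poisson probabilities:
  L_1 = e^(−2.0)·2.0^5/5! = 0.0360894
  L_2 = e^(−3.3)·3.3^5/5! = 0.120286
  L_3 = e^(−3.8)·3.8^5/5! = 0.147713
  L_4 = e^(−12.4)·12.4^5/5! = 0.0100618
Unnormalised posteriors:
  π_1·L_1 = 0.83 × 0.0360894 = 0.0299542
  π_2·L_2 = 0.05 × 0.120286 = 0.00601432
  π_3·L_3 = 0.07 × 0.147713 = 0.0103399
  π_4·L_4 = 0.05 × 0.0100618 = 0.00050309
Evidence: 0.0299542 + 0.00601432 + 0.0103399 + 0.00050309 = 0.0468115
P(Class 4 | x) ≈ 0.0107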